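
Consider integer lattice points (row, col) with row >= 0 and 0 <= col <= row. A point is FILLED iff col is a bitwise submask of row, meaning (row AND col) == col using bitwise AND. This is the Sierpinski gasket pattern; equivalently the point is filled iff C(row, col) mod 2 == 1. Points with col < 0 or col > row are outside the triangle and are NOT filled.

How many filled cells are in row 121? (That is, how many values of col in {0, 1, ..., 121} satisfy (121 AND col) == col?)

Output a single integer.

Answer: 32

Derivation:
121 in binary = 1111001
popcount(121) = number of 1-bits in 1111001 = 5
A col c satisfies (121 AND c) == c iff every set bit of c is also set in 121; each of the 5 set bits of 121 can independently be on or off in c.
count = 2^5 = 32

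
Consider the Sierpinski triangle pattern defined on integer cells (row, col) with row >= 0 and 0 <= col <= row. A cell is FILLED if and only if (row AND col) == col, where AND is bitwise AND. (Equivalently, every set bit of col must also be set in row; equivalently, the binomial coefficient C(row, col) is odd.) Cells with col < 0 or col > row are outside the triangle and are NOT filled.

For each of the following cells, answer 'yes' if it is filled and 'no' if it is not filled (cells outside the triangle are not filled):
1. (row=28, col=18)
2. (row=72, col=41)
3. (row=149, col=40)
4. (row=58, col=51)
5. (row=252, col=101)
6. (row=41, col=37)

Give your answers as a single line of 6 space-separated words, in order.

Answer: no no no no no no

Derivation:
(28,18): row=0b11100, col=0b10010, row AND col = 0b10000 = 16; 16 != 18 -> empty
(72,41): row=0b1001000, col=0b101001, row AND col = 0b1000 = 8; 8 != 41 -> empty
(149,40): row=0b10010101, col=0b101000, row AND col = 0b0 = 0; 0 != 40 -> empty
(58,51): row=0b111010, col=0b110011, row AND col = 0b110010 = 50; 50 != 51 -> empty
(252,101): row=0b11111100, col=0b1100101, row AND col = 0b1100100 = 100; 100 != 101 -> empty
(41,37): row=0b101001, col=0b100101, row AND col = 0b100001 = 33; 33 != 37 -> empty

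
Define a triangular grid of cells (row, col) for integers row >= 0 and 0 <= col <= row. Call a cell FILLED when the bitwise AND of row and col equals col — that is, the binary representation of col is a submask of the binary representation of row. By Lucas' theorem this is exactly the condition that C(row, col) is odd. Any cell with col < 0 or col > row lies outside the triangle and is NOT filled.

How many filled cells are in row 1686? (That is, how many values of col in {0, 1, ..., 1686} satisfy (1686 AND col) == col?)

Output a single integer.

1686 in binary = 11010010110
popcount(1686) = number of 1-bits in 11010010110 = 6
A col c satisfies (1686 AND c) == c iff every set bit of c is also set in 1686; each of the 6 set bits of 1686 can independently be on or off in c.
count = 2^6 = 64

Answer: 64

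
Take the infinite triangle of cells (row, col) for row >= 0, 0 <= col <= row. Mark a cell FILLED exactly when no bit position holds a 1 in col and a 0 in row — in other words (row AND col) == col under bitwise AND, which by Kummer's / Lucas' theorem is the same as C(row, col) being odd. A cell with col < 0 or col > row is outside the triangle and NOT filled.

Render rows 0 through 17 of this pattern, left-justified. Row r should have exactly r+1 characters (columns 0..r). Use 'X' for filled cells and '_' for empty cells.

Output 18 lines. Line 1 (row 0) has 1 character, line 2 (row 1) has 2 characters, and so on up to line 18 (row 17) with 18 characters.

Answer: X
XX
X_X
XXXX
X___X
XX__XX
X_X_X_X
XXXXXXXX
X_______X
XX______XX
X_X_____X_X
XXXX____XXXX
X___X___X___X
XX__XX__XX__XX
X_X_X_X_X_X_X_X
XXXXXXXXXXXXXXXX
X_______________X
XX______________XX

Derivation:
r0=0: X
r1=1: XX
r2=10: X_X
r3=11: XXXX
r4=100: X___X
r5=101: XX__XX
r6=110: X_X_X_X
r7=111: XXXXXXXX
r8=1000: X_______X
r9=1001: XX______XX
r10=1010: X_X_____X_X
r11=1011: XXXX____XXXX
r12=1100: X___X___X___X
r13=1101: XX__XX__XX__XX
r14=1110: X_X_X_X_X_X_X_X
r15=1111: XXXXXXXXXXXXXXXX
r16=10000: X_______________X
r17=10001: XX______________XX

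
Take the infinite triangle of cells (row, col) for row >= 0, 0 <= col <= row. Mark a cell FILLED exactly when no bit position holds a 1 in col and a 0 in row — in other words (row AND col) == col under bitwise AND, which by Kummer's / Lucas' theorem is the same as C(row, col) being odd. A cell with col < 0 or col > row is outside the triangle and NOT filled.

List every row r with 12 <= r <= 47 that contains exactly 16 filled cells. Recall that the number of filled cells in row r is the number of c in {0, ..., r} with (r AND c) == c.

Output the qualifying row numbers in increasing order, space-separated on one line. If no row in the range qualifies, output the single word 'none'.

Row r has 2^popcount(r) filled cells, so we need popcount(r) = log2(16) = 4.
Scan r = 12..47 and keep those with exactly 4 one-bits:
r=12=1100 popcount=2 -> skip
r=13=1101 popcount=3 -> skip
r=14=1110 popcount=3 -> skip
r=15=1111 popcount=4 -> KEEP
r=16=10000 popcount=1 -> skip
r=17=10001 popcount=2 -> skip
r=18=10010 popcount=2 -> skip
r=19=10011 popcount=3 -> skip
r=20=10100 popcount=2 -> skip
r=21=10101 popcount=3 -> skip
r=22=10110 popcount=3 -> skip
r=23=10111 popcount=4 -> KEEP
r=24=11000 popcount=2 -> skip
r=25=11001 popcount=3 -> skip
r=26=11010 popcount=3 -> skip
r=27=11011 popcount=4 -> KEEP
r=28=11100 popcount=3 -> skip
r=29=11101 popcount=4 -> KEEP
r=30=11110 popcount=4 -> KEEP
r=31=11111 popcount=5 -> skip
r=32=100000 popcount=1 -> skip
r=33=100001 popcount=2 -> skip
r=34=100010 popcount=2 -> skip
r=35=100011 popcount=3 -> skip
r=36=100100 popcount=2 -> skip
r=37=100101 popcount=3 -> skip
r=38=100110 popcount=3 -> skip
r=39=100111 popcount=4 -> KEEP
r=40=101000 popcount=2 -> skip
r=41=101001 popcount=3 -> skip
r=42=101010 popcount=3 -> skip
r=43=101011 popcount=4 -> KEEP
r=44=101100 popcount=3 -> skip
r=45=101101 popcount=4 -> KEEP
r=46=101110 popcount=4 -> KEEP
r=47=101111 popcount=5 -> skip
Kept rows: 15 23 27 29 30 39 43 45 46

Answer: 15 23 27 29 30 39 43 45 46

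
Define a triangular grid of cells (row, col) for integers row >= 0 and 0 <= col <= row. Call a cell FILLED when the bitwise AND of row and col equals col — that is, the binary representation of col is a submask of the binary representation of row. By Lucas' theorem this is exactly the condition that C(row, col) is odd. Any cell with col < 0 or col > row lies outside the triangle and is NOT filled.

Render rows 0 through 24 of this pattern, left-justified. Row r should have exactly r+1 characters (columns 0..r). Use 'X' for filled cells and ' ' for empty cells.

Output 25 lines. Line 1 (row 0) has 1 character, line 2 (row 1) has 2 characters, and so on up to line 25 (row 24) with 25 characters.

r0=0: X
r1=1: XX
r2=10: X X
r3=11: XXXX
r4=100: X   X
r5=101: XX  XX
r6=110: X X X X
r7=111: XXXXXXXX
r8=1000: X       X
r9=1001: XX      XX
r10=1010: X X     X X
r11=1011: XXXX    XXXX
r12=1100: X   X   X   X
r13=1101: XX  XX  XX  XX
r14=1110: X X X X X X X X
r15=1111: XXXXXXXXXXXXXXXX
r16=10000: X               X
r17=10001: XX              XX
r18=10010: X X             X X
r19=10011: XXXX            XXXX
r20=10100: X   X           X   X
r21=10101: XX  XX          XX  XX
r22=10110: X X X X         X X X X
r23=10111: XXXXXXXX        XXXXXXXX
r24=11000: X       X       X       X

Answer: X
XX
X X
XXXX
X   X
XX  XX
X X X X
XXXXXXXX
X       X
XX      XX
X X     X X
XXXX    XXXX
X   X   X   X
XX  XX  XX  XX
X X X X X X X X
XXXXXXXXXXXXXXXX
X               X
XX              XX
X X             X X
XXXX            XXXX
X   X           X   X
XX  XX          XX  XX
X X X X         X X X X
XXXXXXXX        XXXXXXXX
X       X       X       X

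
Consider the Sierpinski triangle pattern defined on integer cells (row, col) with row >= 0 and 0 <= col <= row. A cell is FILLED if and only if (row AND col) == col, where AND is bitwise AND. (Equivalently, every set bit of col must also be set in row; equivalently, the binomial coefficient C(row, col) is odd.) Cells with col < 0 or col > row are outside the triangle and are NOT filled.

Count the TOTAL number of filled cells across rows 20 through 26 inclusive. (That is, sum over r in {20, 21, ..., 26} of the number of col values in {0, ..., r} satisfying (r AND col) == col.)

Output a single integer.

Answer: 56

Derivation:
r20=10100 pc2: +4 =4
r21=10101 pc3: +8 =12
r22=10110 pc3: +8 =20
r23=10111 pc4: +16 =36
r24=11000 pc2: +4 =40
r25=11001 pc3: +8 =48
r26=11010 pc3: +8 =56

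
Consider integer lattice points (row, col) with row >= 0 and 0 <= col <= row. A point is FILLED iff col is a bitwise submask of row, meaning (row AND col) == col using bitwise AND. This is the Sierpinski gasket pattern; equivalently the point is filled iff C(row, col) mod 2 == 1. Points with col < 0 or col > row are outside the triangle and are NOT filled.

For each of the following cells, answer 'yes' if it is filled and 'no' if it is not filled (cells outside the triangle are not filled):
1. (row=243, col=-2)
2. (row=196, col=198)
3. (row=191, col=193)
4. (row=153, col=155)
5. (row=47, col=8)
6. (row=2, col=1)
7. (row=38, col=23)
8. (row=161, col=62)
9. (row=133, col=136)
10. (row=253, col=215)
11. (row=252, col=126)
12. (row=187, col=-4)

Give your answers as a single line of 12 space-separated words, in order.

(243,-2): col outside [0, 243] -> not filled
(196,198): col outside [0, 196] -> not filled
(191,193): col outside [0, 191] -> not filled
(153,155): col outside [0, 153] -> not filled
(47,8): row=0b101111, col=0b1000, row AND col = 0b1000 = 8; 8 == 8 -> filled
(2,1): row=0b10, col=0b1, row AND col = 0b0 = 0; 0 != 1 -> empty
(38,23): row=0b100110, col=0b10111, row AND col = 0b110 = 6; 6 != 23 -> empty
(161,62): row=0b10100001, col=0b111110, row AND col = 0b100000 = 32; 32 != 62 -> empty
(133,136): col outside [0, 133] -> not filled
(253,215): row=0b11111101, col=0b11010111, row AND col = 0b11010101 = 213; 213 != 215 -> empty
(252,126): row=0b11111100, col=0b1111110, row AND col = 0b1111100 = 124; 124 != 126 -> empty
(187,-4): col outside [0, 187] -> not filled

Answer: no no no no yes no no no no no no no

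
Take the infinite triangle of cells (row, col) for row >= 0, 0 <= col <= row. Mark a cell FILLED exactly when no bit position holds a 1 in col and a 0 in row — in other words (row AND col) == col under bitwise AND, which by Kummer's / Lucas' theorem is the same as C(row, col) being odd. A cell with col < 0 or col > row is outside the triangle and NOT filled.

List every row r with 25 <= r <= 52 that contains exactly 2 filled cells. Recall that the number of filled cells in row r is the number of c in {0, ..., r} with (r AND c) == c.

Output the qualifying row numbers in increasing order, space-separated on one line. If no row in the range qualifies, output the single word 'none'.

Answer: 32

Derivation:
Row r has 2^popcount(r) filled cells, so we need popcount(r) = log2(2) = 1.
Scan r = 25..52 and keep those with exactly 1 one-bits:
r=25=11001 popcount=3 -> skip
r=26=11010 popcount=3 -> skip
r=27=11011 popcount=4 -> skip
r=28=11100 popcount=3 -> skip
r=29=11101 popcount=4 -> skip
r=30=11110 popcount=4 -> skip
r=31=11111 popcount=5 -> skip
r=32=100000 popcount=1 -> KEEP
r=33=100001 popcount=2 -> skip
r=34=100010 popcount=2 -> skip
r=35=100011 popcount=3 -> skip
r=36=100100 popcount=2 -> skip
r=37=100101 popcount=3 -> skip
r=38=100110 popcount=3 -> skip
r=39=100111 popcount=4 -> skip
r=40=101000 popcount=2 -> skip
r=41=101001 popcount=3 -> skip
r=42=101010 popcount=3 -> skip
r=43=101011 popcount=4 -> skip
r=44=101100 popcount=3 -> skip
r=45=101101 popcount=4 -> skip
r=46=101110 popcount=4 -> skip
r=47=101111 popcount=5 -> skip
r=48=110000 popcount=2 -> skip
r=49=110001 popcount=3 -> skip
r=50=110010 popcount=3 -> skip
r=51=110011 popcount=4 -> skip
r=52=110100 popcount=3 -> skip
Kept rows: 32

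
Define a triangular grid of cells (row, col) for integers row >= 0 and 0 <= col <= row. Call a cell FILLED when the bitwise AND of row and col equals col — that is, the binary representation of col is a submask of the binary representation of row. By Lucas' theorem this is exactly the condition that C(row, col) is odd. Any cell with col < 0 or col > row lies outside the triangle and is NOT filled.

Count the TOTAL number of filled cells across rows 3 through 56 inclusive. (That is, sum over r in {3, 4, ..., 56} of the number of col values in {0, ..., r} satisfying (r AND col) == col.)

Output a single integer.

Answer: 516

Derivation:
r3=11 pc2: +4 =4
r4=100 pc1: +2 =6
r5=101 pc2: +4 =10
r6=110 pc2: +4 =14
r7=111 pc3: +8 =22
r8=1000 pc1: +2 =24
r9=1001 pc2: +4 =28
r10=1010 pc2: +4 =32
r11=1011 pc3: +8 =40
r12=1100 pc2: +4 =44
r13=1101 pc3: +8 =52
r14=1110 pc3: +8 =60
r15=1111 pc4: +16 =76
r16=10000 pc1: +2 =78
r17=10001 pc2: +4 =82
r18=10010 pc2: +4 =86
r19=10011 pc3: +8 =94
r20=10100 pc2: +4 =98
r21=10101 pc3: +8 =106
r22=10110 pc3: +8 =114
r23=10111 pc4: +16 =130
r24=11000 pc2: +4 =134
r25=11001 pc3: +8 =142
r26=11010 pc3: +8 =150
r27=11011 pc4: +16 =166
r28=11100 pc3: +8 =174
r29=11101 pc4: +16 =190
r30=11110 pc4: +16 =206
r31=11111 pc5: +32 =238
r32=100000 pc1: +2 =240
r33=100001 pc2: +4 =244
r34=100010 pc2: +4 =248
r35=100011 pc3: +8 =256
r36=100100 pc2: +4 =260
r37=100101 pc3: +8 =268
r38=100110 pc3: +8 =276
r39=100111 pc4: +16 =292
r40=101000 pc2: +4 =296
r41=101001 pc3: +8 =304
r42=101010 pc3: +8 =312
r43=101011 pc4: +16 =328
r44=101100 pc3: +8 =336
r45=101101 pc4: +16 =352
r46=101110 pc4: +16 =368
r47=101111 pc5: +32 =400
r48=110000 pc2: +4 =404
r49=110001 pc3: +8 =412
r50=110010 pc3: +8 =420
r51=110011 pc4: +16 =436
r52=110100 pc3: +8 =444
r53=110101 pc4: +16 =460
r54=110110 pc4: +16 =476
r55=110111 pc5: +32 =508
r56=111000 pc3: +8 =516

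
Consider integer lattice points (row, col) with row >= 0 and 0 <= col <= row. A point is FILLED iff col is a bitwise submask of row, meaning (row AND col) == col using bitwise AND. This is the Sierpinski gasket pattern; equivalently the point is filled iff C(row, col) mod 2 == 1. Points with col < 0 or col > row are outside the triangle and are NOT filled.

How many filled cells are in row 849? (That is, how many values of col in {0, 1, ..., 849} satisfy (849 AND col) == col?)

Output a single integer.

Answer: 32

Derivation:
849 in binary = 1101010001
popcount(849) = number of 1-bits in 1101010001 = 5
A col c satisfies (849 AND c) == c iff every set bit of c is also set in 849; each of the 5 set bits of 849 can independently be on or off in c.
count = 2^5 = 32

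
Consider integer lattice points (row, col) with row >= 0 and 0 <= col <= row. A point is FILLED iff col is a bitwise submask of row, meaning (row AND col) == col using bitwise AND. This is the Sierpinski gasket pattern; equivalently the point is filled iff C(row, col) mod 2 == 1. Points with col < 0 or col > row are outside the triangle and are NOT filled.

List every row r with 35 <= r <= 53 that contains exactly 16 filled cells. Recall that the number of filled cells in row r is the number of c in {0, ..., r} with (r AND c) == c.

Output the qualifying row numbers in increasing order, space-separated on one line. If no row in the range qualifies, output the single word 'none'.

Row r has 2^popcount(r) filled cells, so we need popcount(r) = log2(16) = 4.
Scan r = 35..53 and keep those with exactly 4 one-bits:
r=35=100011 popcount=3 -> skip
r=36=100100 popcount=2 -> skip
r=37=100101 popcount=3 -> skip
r=38=100110 popcount=3 -> skip
r=39=100111 popcount=4 -> KEEP
r=40=101000 popcount=2 -> skip
r=41=101001 popcount=3 -> skip
r=42=101010 popcount=3 -> skip
r=43=101011 popcount=4 -> KEEP
r=44=101100 popcount=3 -> skip
r=45=101101 popcount=4 -> KEEP
r=46=101110 popcount=4 -> KEEP
r=47=101111 popcount=5 -> skip
r=48=110000 popcount=2 -> skip
r=49=110001 popcount=3 -> skip
r=50=110010 popcount=3 -> skip
r=51=110011 popcount=4 -> KEEP
r=52=110100 popcount=3 -> skip
r=53=110101 popcount=4 -> KEEP
Kept rows: 39 43 45 46 51 53

Answer: 39 43 45 46 51 53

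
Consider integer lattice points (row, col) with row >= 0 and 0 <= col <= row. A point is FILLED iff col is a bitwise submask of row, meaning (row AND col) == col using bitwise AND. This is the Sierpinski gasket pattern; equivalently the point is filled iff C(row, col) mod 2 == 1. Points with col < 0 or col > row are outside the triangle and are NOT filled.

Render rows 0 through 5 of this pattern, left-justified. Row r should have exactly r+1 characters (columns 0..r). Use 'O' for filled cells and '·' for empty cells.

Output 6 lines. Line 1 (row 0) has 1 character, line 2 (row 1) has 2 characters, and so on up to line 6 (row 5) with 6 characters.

r0=0: O
r1=1: OO
r2=10: O·O
r3=11: OOOO
r4=100: O···O
r5=101: OO··OO

Answer: O
OO
O·O
OOOO
O···O
OO··OO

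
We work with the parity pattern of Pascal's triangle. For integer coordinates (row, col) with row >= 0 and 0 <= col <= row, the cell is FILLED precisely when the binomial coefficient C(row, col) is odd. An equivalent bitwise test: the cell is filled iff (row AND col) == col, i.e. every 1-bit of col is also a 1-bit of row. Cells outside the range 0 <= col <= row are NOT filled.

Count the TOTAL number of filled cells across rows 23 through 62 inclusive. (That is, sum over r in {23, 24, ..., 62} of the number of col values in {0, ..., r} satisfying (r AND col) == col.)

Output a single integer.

Answer: 546

Derivation:
r23=10111 pc4: +16 =16
r24=11000 pc2: +4 =20
r25=11001 pc3: +8 =28
r26=11010 pc3: +8 =36
r27=11011 pc4: +16 =52
r28=11100 pc3: +8 =60
r29=11101 pc4: +16 =76
r30=11110 pc4: +16 =92
r31=11111 pc5: +32 =124
r32=100000 pc1: +2 =126
r33=100001 pc2: +4 =130
r34=100010 pc2: +4 =134
r35=100011 pc3: +8 =142
r36=100100 pc2: +4 =146
r37=100101 pc3: +8 =154
r38=100110 pc3: +8 =162
r39=100111 pc4: +16 =178
r40=101000 pc2: +4 =182
r41=101001 pc3: +8 =190
r42=101010 pc3: +8 =198
r43=101011 pc4: +16 =214
r44=101100 pc3: +8 =222
r45=101101 pc4: +16 =238
r46=101110 pc4: +16 =254
r47=101111 pc5: +32 =286
r48=110000 pc2: +4 =290
r49=110001 pc3: +8 =298
r50=110010 pc3: +8 =306
r51=110011 pc4: +16 =322
r52=110100 pc3: +8 =330
r53=110101 pc4: +16 =346
r54=110110 pc4: +16 =362
r55=110111 pc5: +32 =394
r56=111000 pc3: +8 =402
r57=111001 pc4: +16 =418
r58=111010 pc4: +16 =434
r59=111011 pc5: +32 =466
r60=111100 pc4: +16 =482
r61=111101 pc5: +32 =514
r62=111110 pc5: +32 =546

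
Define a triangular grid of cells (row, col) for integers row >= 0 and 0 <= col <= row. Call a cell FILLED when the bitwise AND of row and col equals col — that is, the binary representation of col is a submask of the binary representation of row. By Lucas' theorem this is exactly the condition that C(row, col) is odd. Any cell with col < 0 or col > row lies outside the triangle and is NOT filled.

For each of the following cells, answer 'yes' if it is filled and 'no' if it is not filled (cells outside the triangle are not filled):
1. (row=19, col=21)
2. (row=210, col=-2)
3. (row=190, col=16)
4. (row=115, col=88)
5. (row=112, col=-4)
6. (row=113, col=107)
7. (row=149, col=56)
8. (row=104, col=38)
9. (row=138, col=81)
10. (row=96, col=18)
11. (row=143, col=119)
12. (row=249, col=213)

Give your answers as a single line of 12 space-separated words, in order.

(19,21): col outside [0, 19] -> not filled
(210,-2): col outside [0, 210] -> not filled
(190,16): row=0b10111110, col=0b10000, row AND col = 0b10000 = 16; 16 == 16 -> filled
(115,88): row=0b1110011, col=0b1011000, row AND col = 0b1010000 = 80; 80 != 88 -> empty
(112,-4): col outside [0, 112] -> not filled
(113,107): row=0b1110001, col=0b1101011, row AND col = 0b1100001 = 97; 97 != 107 -> empty
(149,56): row=0b10010101, col=0b111000, row AND col = 0b10000 = 16; 16 != 56 -> empty
(104,38): row=0b1101000, col=0b100110, row AND col = 0b100000 = 32; 32 != 38 -> empty
(138,81): row=0b10001010, col=0b1010001, row AND col = 0b0 = 0; 0 != 81 -> empty
(96,18): row=0b1100000, col=0b10010, row AND col = 0b0 = 0; 0 != 18 -> empty
(143,119): row=0b10001111, col=0b1110111, row AND col = 0b111 = 7; 7 != 119 -> empty
(249,213): row=0b11111001, col=0b11010101, row AND col = 0b11010001 = 209; 209 != 213 -> empty

Answer: no no yes no no no no no no no no no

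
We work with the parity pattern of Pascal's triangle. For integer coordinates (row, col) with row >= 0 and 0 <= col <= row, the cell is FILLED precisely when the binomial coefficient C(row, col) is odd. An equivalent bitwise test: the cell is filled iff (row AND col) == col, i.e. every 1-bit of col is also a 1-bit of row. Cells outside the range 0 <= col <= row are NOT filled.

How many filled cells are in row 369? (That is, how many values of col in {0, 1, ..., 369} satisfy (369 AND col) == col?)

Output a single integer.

369 in binary = 101110001
popcount(369) = number of 1-bits in 101110001 = 5
A col c satisfies (369 AND c) == c iff every set bit of c is also set in 369; each of the 5 set bits of 369 can independently be on or off in c.
count = 2^5 = 32

Answer: 32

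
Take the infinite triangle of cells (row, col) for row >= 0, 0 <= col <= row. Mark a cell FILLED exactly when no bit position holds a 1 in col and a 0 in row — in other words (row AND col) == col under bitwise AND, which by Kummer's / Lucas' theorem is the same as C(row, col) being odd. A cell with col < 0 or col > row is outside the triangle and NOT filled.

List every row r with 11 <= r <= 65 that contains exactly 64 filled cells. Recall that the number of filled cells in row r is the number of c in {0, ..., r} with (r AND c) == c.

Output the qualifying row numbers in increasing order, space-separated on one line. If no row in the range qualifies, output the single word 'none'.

Answer: 63

Derivation:
Row r has 2^popcount(r) filled cells, so we need popcount(r) = log2(64) = 6.
Scan r = 11..65 and keep those with exactly 6 one-bits:
r=11=1011 popcount=3 -> skip
r=12=1100 popcount=2 -> skip
r=13=1101 popcount=3 -> skip
r=14=1110 popcount=3 -> skip
r=15=1111 popcount=4 -> skip
r=16=10000 popcount=1 -> skip
r=17=10001 popcount=2 -> skip
r=18=10010 popcount=2 -> skip
r=19=10011 popcount=3 -> skip
r=20=10100 popcount=2 -> skip
r=21=10101 popcount=3 -> skip
r=22=10110 popcount=3 -> skip
r=23=10111 popcount=4 -> skip
r=24=11000 popcount=2 -> skip
r=25=11001 popcount=3 -> skip
r=26=11010 popcount=3 -> skip
r=27=11011 popcount=4 -> skip
r=28=11100 popcount=3 -> skip
r=29=11101 popcount=4 -> skip
r=30=11110 popcount=4 -> skip
r=31=11111 popcount=5 -> skip
r=32=100000 popcount=1 -> skip
r=33=100001 popcount=2 -> skip
r=34=100010 popcount=2 -> skip
r=35=100011 popcount=3 -> skip
r=36=100100 popcount=2 -> skip
r=37=100101 popcount=3 -> skip
r=38=100110 popcount=3 -> skip
r=39=100111 popcount=4 -> skip
r=40=101000 popcount=2 -> skip
r=41=101001 popcount=3 -> skip
r=42=101010 popcount=3 -> skip
r=43=101011 popcount=4 -> skip
r=44=101100 popcount=3 -> skip
r=45=101101 popcount=4 -> skip
r=46=101110 popcount=4 -> skip
r=47=101111 popcount=5 -> skip
r=48=110000 popcount=2 -> skip
r=49=110001 popcount=3 -> skip
r=50=110010 popcount=3 -> skip
r=51=110011 popcount=4 -> skip
r=52=110100 popcount=3 -> skip
r=53=110101 popcount=4 -> skip
r=54=110110 popcount=4 -> skip
r=55=110111 popcount=5 -> skip
r=56=111000 popcount=3 -> skip
r=57=111001 popcount=4 -> skip
r=58=111010 popcount=4 -> skip
r=59=111011 popcount=5 -> skip
r=60=111100 popcount=4 -> skip
r=61=111101 popcount=5 -> skip
r=62=111110 popcount=5 -> skip
r=63=111111 popcount=6 -> KEEP
r=64=1000000 popcount=1 -> skip
r=65=1000001 popcount=2 -> skip
Kept rows: 63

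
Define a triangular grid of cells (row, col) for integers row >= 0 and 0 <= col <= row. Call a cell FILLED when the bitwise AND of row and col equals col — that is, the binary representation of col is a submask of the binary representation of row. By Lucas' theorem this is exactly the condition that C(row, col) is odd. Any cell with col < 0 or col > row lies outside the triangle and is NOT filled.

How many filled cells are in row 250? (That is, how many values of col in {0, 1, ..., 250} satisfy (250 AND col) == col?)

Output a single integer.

250 in binary = 11111010
popcount(250) = number of 1-bits in 11111010 = 6
A col c satisfies (250 AND c) == c iff every set bit of c is also set in 250; each of the 6 set bits of 250 can independently be on or off in c.
count = 2^6 = 64

Answer: 64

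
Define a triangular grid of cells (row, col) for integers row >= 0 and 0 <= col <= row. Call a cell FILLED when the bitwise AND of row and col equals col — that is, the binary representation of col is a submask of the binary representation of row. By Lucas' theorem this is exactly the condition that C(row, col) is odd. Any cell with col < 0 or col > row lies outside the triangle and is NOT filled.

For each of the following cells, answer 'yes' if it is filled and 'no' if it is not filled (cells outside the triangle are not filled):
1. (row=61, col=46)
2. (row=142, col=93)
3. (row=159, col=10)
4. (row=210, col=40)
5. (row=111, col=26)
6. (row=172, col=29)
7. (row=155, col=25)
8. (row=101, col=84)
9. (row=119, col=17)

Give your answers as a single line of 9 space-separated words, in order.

Answer: no no yes no no no yes no yes

Derivation:
(61,46): row=0b111101, col=0b101110, row AND col = 0b101100 = 44; 44 != 46 -> empty
(142,93): row=0b10001110, col=0b1011101, row AND col = 0b1100 = 12; 12 != 93 -> empty
(159,10): row=0b10011111, col=0b1010, row AND col = 0b1010 = 10; 10 == 10 -> filled
(210,40): row=0b11010010, col=0b101000, row AND col = 0b0 = 0; 0 != 40 -> empty
(111,26): row=0b1101111, col=0b11010, row AND col = 0b1010 = 10; 10 != 26 -> empty
(172,29): row=0b10101100, col=0b11101, row AND col = 0b1100 = 12; 12 != 29 -> empty
(155,25): row=0b10011011, col=0b11001, row AND col = 0b11001 = 25; 25 == 25 -> filled
(101,84): row=0b1100101, col=0b1010100, row AND col = 0b1000100 = 68; 68 != 84 -> empty
(119,17): row=0b1110111, col=0b10001, row AND col = 0b10001 = 17; 17 == 17 -> filled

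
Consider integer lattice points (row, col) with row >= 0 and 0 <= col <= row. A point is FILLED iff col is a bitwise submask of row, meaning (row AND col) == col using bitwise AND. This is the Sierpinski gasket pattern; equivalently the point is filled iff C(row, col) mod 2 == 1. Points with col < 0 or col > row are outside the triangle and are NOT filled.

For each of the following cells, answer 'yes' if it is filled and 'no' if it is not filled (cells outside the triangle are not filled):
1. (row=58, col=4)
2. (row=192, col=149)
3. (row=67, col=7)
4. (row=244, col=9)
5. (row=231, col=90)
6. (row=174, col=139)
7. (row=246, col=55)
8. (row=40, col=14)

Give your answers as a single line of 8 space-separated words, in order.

(58,4): row=0b111010, col=0b100, row AND col = 0b0 = 0; 0 != 4 -> empty
(192,149): row=0b11000000, col=0b10010101, row AND col = 0b10000000 = 128; 128 != 149 -> empty
(67,7): row=0b1000011, col=0b111, row AND col = 0b11 = 3; 3 != 7 -> empty
(244,9): row=0b11110100, col=0b1001, row AND col = 0b0 = 0; 0 != 9 -> empty
(231,90): row=0b11100111, col=0b1011010, row AND col = 0b1000010 = 66; 66 != 90 -> empty
(174,139): row=0b10101110, col=0b10001011, row AND col = 0b10001010 = 138; 138 != 139 -> empty
(246,55): row=0b11110110, col=0b110111, row AND col = 0b110110 = 54; 54 != 55 -> empty
(40,14): row=0b101000, col=0b1110, row AND col = 0b1000 = 8; 8 != 14 -> empty

Answer: no no no no no no no no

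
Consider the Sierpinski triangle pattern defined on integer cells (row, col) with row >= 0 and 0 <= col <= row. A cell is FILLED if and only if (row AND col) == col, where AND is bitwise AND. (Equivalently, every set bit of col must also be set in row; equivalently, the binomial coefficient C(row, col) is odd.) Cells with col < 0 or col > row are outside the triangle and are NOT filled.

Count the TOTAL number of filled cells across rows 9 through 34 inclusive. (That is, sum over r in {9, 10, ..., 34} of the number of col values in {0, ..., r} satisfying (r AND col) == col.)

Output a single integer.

Answer: 224

Derivation:
r9=1001 pc2: +4 =4
r10=1010 pc2: +4 =8
r11=1011 pc3: +8 =16
r12=1100 pc2: +4 =20
r13=1101 pc3: +8 =28
r14=1110 pc3: +8 =36
r15=1111 pc4: +16 =52
r16=10000 pc1: +2 =54
r17=10001 pc2: +4 =58
r18=10010 pc2: +4 =62
r19=10011 pc3: +8 =70
r20=10100 pc2: +4 =74
r21=10101 pc3: +8 =82
r22=10110 pc3: +8 =90
r23=10111 pc4: +16 =106
r24=11000 pc2: +4 =110
r25=11001 pc3: +8 =118
r26=11010 pc3: +8 =126
r27=11011 pc4: +16 =142
r28=11100 pc3: +8 =150
r29=11101 pc4: +16 =166
r30=11110 pc4: +16 =182
r31=11111 pc5: +32 =214
r32=100000 pc1: +2 =216
r33=100001 pc2: +4 =220
r34=100010 pc2: +4 =224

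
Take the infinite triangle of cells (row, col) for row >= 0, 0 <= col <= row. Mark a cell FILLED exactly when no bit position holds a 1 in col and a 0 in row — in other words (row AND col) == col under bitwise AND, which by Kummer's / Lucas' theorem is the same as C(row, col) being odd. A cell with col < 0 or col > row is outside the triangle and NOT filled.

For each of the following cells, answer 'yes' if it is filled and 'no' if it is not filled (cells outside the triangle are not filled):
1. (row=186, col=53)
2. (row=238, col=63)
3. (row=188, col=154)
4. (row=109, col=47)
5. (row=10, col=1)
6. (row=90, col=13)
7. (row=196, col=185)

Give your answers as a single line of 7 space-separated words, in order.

Answer: no no no no no no no

Derivation:
(186,53): row=0b10111010, col=0b110101, row AND col = 0b110000 = 48; 48 != 53 -> empty
(238,63): row=0b11101110, col=0b111111, row AND col = 0b101110 = 46; 46 != 63 -> empty
(188,154): row=0b10111100, col=0b10011010, row AND col = 0b10011000 = 152; 152 != 154 -> empty
(109,47): row=0b1101101, col=0b101111, row AND col = 0b101101 = 45; 45 != 47 -> empty
(10,1): row=0b1010, col=0b1, row AND col = 0b0 = 0; 0 != 1 -> empty
(90,13): row=0b1011010, col=0b1101, row AND col = 0b1000 = 8; 8 != 13 -> empty
(196,185): row=0b11000100, col=0b10111001, row AND col = 0b10000000 = 128; 128 != 185 -> empty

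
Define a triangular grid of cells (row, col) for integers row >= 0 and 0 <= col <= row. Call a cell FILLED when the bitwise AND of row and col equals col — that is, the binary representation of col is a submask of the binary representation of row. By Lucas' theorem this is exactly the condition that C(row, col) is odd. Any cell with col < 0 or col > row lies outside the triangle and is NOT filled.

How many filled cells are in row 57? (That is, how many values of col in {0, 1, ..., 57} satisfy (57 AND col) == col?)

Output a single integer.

57 in binary = 111001
popcount(57) = number of 1-bits in 111001 = 4
A col c satisfies (57 AND c) == c iff every set bit of c is also set in 57; each of the 4 set bits of 57 can independently be on or off in c.
count = 2^4 = 16

Answer: 16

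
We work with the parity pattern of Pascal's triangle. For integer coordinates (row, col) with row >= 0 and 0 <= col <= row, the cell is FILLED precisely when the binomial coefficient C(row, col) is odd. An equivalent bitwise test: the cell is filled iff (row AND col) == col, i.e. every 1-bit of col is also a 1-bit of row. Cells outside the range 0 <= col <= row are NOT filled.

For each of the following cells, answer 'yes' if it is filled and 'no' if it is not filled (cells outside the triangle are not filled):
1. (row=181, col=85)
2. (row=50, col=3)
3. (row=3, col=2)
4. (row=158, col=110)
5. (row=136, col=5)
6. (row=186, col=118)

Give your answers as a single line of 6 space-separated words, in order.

(181,85): row=0b10110101, col=0b1010101, row AND col = 0b10101 = 21; 21 != 85 -> empty
(50,3): row=0b110010, col=0b11, row AND col = 0b10 = 2; 2 != 3 -> empty
(3,2): row=0b11, col=0b10, row AND col = 0b10 = 2; 2 == 2 -> filled
(158,110): row=0b10011110, col=0b1101110, row AND col = 0b1110 = 14; 14 != 110 -> empty
(136,5): row=0b10001000, col=0b101, row AND col = 0b0 = 0; 0 != 5 -> empty
(186,118): row=0b10111010, col=0b1110110, row AND col = 0b110010 = 50; 50 != 118 -> empty

Answer: no no yes no no no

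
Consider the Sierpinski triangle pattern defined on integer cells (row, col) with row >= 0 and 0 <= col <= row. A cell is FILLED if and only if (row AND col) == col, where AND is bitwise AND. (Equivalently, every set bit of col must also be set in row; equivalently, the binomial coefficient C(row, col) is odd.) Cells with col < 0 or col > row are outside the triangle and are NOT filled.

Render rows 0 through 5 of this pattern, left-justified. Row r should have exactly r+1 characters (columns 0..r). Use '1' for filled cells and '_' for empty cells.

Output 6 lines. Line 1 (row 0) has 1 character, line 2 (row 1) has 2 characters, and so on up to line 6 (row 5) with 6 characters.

r0=0: 1
r1=1: 11
r2=10: 1_1
r3=11: 1111
r4=100: 1___1
r5=101: 11__11

Answer: 1
11
1_1
1111
1___1
11__11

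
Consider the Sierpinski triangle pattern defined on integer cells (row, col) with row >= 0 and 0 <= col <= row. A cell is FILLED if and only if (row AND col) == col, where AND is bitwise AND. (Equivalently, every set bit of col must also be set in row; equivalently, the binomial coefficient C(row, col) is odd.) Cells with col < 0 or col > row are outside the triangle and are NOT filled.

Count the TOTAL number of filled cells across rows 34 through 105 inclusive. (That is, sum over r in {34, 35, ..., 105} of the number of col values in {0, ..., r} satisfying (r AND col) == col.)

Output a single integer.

Answer: 1098

Derivation:
r34=100010 pc2: +4 =4
r35=100011 pc3: +8 =12
r36=100100 pc2: +4 =16
r37=100101 pc3: +8 =24
r38=100110 pc3: +8 =32
r39=100111 pc4: +16 =48
r40=101000 pc2: +4 =52
r41=101001 pc3: +8 =60
r42=101010 pc3: +8 =68
r43=101011 pc4: +16 =84
r44=101100 pc3: +8 =92
r45=101101 pc4: +16 =108
r46=101110 pc4: +16 =124
r47=101111 pc5: +32 =156
r48=110000 pc2: +4 =160
r49=110001 pc3: +8 =168
r50=110010 pc3: +8 =176
r51=110011 pc4: +16 =192
r52=110100 pc3: +8 =200
r53=110101 pc4: +16 =216
r54=110110 pc4: +16 =232
r55=110111 pc5: +32 =264
r56=111000 pc3: +8 =272
r57=111001 pc4: +16 =288
r58=111010 pc4: +16 =304
r59=111011 pc5: +32 =336
r60=111100 pc4: +16 =352
r61=111101 pc5: +32 =384
r62=111110 pc5: +32 =416
r63=111111 pc6: +64 =480
r64=1000000 pc1: +2 =482
r65=1000001 pc2: +4 =486
r66=1000010 pc2: +4 =490
r67=1000011 pc3: +8 =498
r68=1000100 pc2: +4 =502
r69=1000101 pc3: +8 =510
r70=1000110 pc3: +8 =518
r71=1000111 pc4: +16 =534
r72=1001000 pc2: +4 =538
r73=1001001 pc3: +8 =546
r74=1001010 pc3: +8 =554
r75=1001011 pc4: +16 =570
r76=1001100 pc3: +8 =578
r77=1001101 pc4: +16 =594
r78=1001110 pc4: +16 =610
r79=1001111 pc5: +32 =642
r80=1010000 pc2: +4 =646
r81=1010001 pc3: +8 =654
r82=1010010 pc3: +8 =662
r83=1010011 pc4: +16 =678
r84=1010100 pc3: +8 =686
r85=1010101 pc4: +16 =702
r86=1010110 pc4: +16 =718
r87=1010111 pc5: +32 =750
r88=1011000 pc3: +8 =758
r89=1011001 pc4: +16 =774
r90=1011010 pc4: +16 =790
r91=1011011 pc5: +32 =822
r92=1011100 pc4: +16 =838
r93=1011101 pc5: +32 =870
r94=1011110 pc5: +32 =902
r95=1011111 pc6: +64 =966
r96=1100000 pc2: +4 =970
r97=1100001 pc3: +8 =978
r98=1100010 pc3: +8 =986
r99=1100011 pc4: +16 =1002
r100=1100100 pc3: +8 =1010
r101=1100101 pc4: +16 =1026
r102=1100110 pc4: +16 =1042
r103=1100111 pc5: +32 =1074
r104=1101000 pc3: +8 =1082
r105=1101001 pc4: +16 =1098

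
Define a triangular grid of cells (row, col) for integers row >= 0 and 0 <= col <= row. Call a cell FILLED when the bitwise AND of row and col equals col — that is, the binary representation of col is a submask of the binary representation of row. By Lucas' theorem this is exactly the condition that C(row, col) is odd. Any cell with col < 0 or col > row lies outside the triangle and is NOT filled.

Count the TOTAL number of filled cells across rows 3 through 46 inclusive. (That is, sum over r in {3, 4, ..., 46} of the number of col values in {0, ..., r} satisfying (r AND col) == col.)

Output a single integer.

r3=11 pc2: +4 =4
r4=100 pc1: +2 =6
r5=101 pc2: +4 =10
r6=110 pc2: +4 =14
r7=111 pc3: +8 =22
r8=1000 pc1: +2 =24
r9=1001 pc2: +4 =28
r10=1010 pc2: +4 =32
r11=1011 pc3: +8 =40
r12=1100 pc2: +4 =44
r13=1101 pc3: +8 =52
r14=1110 pc3: +8 =60
r15=1111 pc4: +16 =76
r16=10000 pc1: +2 =78
r17=10001 pc2: +4 =82
r18=10010 pc2: +4 =86
r19=10011 pc3: +8 =94
r20=10100 pc2: +4 =98
r21=10101 pc3: +8 =106
r22=10110 pc3: +8 =114
r23=10111 pc4: +16 =130
r24=11000 pc2: +4 =134
r25=11001 pc3: +8 =142
r26=11010 pc3: +8 =150
r27=11011 pc4: +16 =166
r28=11100 pc3: +8 =174
r29=11101 pc4: +16 =190
r30=11110 pc4: +16 =206
r31=11111 pc5: +32 =238
r32=100000 pc1: +2 =240
r33=100001 pc2: +4 =244
r34=100010 pc2: +4 =248
r35=100011 pc3: +8 =256
r36=100100 pc2: +4 =260
r37=100101 pc3: +8 =268
r38=100110 pc3: +8 =276
r39=100111 pc4: +16 =292
r40=101000 pc2: +4 =296
r41=101001 pc3: +8 =304
r42=101010 pc3: +8 =312
r43=101011 pc4: +16 =328
r44=101100 pc3: +8 =336
r45=101101 pc4: +16 =352
r46=101110 pc4: +16 =368

Answer: 368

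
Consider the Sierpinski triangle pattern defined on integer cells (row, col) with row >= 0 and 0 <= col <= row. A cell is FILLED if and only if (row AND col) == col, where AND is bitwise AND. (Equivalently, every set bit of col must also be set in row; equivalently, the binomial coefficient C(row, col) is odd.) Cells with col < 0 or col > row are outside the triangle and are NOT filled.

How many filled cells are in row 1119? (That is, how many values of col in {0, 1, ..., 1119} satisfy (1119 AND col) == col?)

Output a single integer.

Answer: 128

Derivation:
1119 in binary = 10001011111
popcount(1119) = number of 1-bits in 10001011111 = 7
A col c satisfies (1119 AND c) == c iff every set bit of c is also set in 1119; each of the 7 set bits of 1119 can independently be on or off in c.
count = 2^7 = 128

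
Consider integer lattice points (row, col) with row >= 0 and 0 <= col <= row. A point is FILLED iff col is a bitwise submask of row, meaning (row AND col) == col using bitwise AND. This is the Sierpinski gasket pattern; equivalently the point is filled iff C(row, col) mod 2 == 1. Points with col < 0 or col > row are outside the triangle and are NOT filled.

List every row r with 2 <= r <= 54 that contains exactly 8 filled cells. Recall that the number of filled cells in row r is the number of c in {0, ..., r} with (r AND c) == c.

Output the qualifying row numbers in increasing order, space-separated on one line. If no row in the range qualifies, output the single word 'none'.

Answer: 7 11 13 14 19 21 22 25 26 28 35 37 38 41 42 44 49 50 52

Derivation:
Row r has 2^popcount(r) filled cells, so we need popcount(r) = log2(8) = 3.
Scan r = 2..54 and keep those with exactly 3 one-bits:
r=2=10 popcount=1 -> skip
r=3=11 popcount=2 -> skip
r=4=100 popcount=1 -> skip
r=5=101 popcount=2 -> skip
r=6=110 popcount=2 -> skip
r=7=111 popcount=3 -> KEEP
r=8=1000 popcount=1 -> skip
r=9=1001 popcount=2 -> skip
r=10=1010 popcount=2 -> skip
r=11=1011 popcount=3 -> KEEP
r=12=1100 popcount=2 -> skip
r=13=1101 popcount=3 -> KEEP
r=14=1110 popcount=3 -> KEEP
r=15=1111 popcount=4 -> skip
r=16=10000 popcount=1 -> skip
r=17=10001 popcount=2 -> skip
r=18=10010 popcount=2 -> skip
r=19=10011 popcount=3 -> KEEP
r=20=10100 popcount=2 -> skip
r=21=10101 popcount=3 -> KEEP
r=22=10110 popcount=3 -> KEEP
r=23=10111 popcount=4 -> skip
r=24=11000 popcount=2 -> skip
r=25=11001 popcount=3 -> KEEP
r=26=11010 popcount=3 -> KEEP
r=27=11011 popcount=4 -> skip
r=28=11100 popcount=3 -> KEEP
r=29=11101 popcount=4 -> skip
r=30=11110 popcount=4 -> skip
r=31=11111 popcount=5 -> skip
r=32=100000 popcount=1 -> skip
r=33=100001 popcount=2 -> skip
r=34=100010 popcount=2 -> skip
r=35=100011 popcount=3 -> KEEP
r=36=100100 popcount=2 -> skip
r=37=100101 popcount=3 -> KEEP
r=38=100110 popcount=3 -> KEEP
r=39=100111 popcount=4 -> skip
r=40=101000 popcount=2 -> skip
r=41=101001 popcount=3 -> KEEP
r=42=101010 popcount=3 -> KEEP
r=43=101011 popcount=4 -> skip
r=44=101100 popcount=3 -> KEEP
r=45=101101 popcount=4 -> skip
r=46=101110 popcount=4 -> skip
r=47=101111 popcount=5 -> skip
r=48=110000 popcount=2 -> skip
r=49=110001 popcount=3 -> KEEP
r=50=110010 popcount=3 -> KEEP
r=51=110011 popcount=4 -> skip
r=52=110100 popcount=3 -> KEEP
r=53=110101 popcount=4 -> skip
r=54=110110 popcount=4 -> skip
Kept rows: 7 11 13 14 19 21 22 25 26 28 35 37 38 41 42 44 49 50 52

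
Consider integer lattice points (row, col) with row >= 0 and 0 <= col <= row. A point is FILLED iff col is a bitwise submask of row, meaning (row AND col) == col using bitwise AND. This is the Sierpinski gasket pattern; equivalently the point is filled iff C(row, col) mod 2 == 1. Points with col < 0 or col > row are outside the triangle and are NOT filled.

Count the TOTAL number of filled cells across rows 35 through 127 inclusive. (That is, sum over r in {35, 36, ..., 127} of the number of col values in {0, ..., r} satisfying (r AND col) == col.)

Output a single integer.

Answer: 1934

Derivation:
r35=100011 pc3: +8 =8
r36=100100 pc2: +4 =12
r37=100101 pc3: +8 =20
r38=100110 pc3: +8 =28
r39=100111 pc4: +16 =44
r40=101000 pc2: +4 =48
r41=101001 pc3: +8 =56
r42=101010 pc3: +8 =64
r43=101011 pc4: +16 =80
r44=101100 pc3: +8 =88
r45=101101 pc4: +16 =104
r46=101110 pc4: +16 =120
r47=101111 pc5: +32 =152
r48=110000 pc2: +4 =156
r49=110001 pc3: +8 =164
r50=110010 pc3: +8 =172
r51=110011 pc4: +16 =188
r52=110100 pc3: +8 =196
r53=110101 pc4: +16 =212
r54=110110 pc4: +16 =228
r55=110111 pc5: +32 =260
r56=111000 pc3: +8 =268
r57=111001 pc4: +16 =284
r58=111010 pc4: +16 =300
r59=111011 pc5: +32 =332
r60=111100 pc4: +16 =348
r61=111101 pc5: +32 =380
r62=111110 pc5: +32 =412
r63=111111 pc6: +64 =476
r64=1000000 pc1: +2 =478
r65=1000001 pc2: +4 =482
r66=1000010 pc2: +4 =486
r67=1000011 pc3: +8 =494
r68=1000100 pc2: +4 =498
r69=1000101 pc3: +8 =506
r70=1000110 pc3: +8 =514
r71=1000111 pc4: +16 =530
r72=1001000 pc2: +4 =534
r73=1001001 pc3: +8 =542
r74=1001010 pc3: +8 =550
r75=1001011 pc4: +16 =566
r76=1001100 pc3: +8 =574
r77=1001101 pc4: +16 =590
r78=1001110 pc4: +16 =606
r79=1001111 pc5: +32 =638
r80=1010000 pc2: +4 =642
r81=1010001 pc3: +8 =650
r82=1010010 pc3: +8 =658
r83=1010011 pc4: +16 =674
r84=1010100 pc3: +8 =682
r85=1010101 pc4: +16 =698
r86=1010110 pc4: +16 =714
r87=1010111 pc5: +32 =746
r88=1011000 pc3: +8 =754
r89=1011001 pc4: +16 =770
r90=1011010 pc4: +16 =786
r91=1011011 pc5: +32 =818
r92=1011100 pc4: +16 =834
r93=1011101 pc5: +32 =866
r94=1011110 pc5: +32 =898
r95=1011111 pc6: +64 =962
r96=1100000 pc2: +4 =966
r97=1100001 pc3: +8 =974
r98=1100010 pc3: +8 =982
r99=1100011 pc4: +16 =998
r100=1100100 pc3: +8 =1006
r101=1100101 pc4: +16 =1022
r102=1100110 pc4: +16 =1038
r103=1100111 pc5: +32 =1070
r104=1101000 pc3: +8 =1078
r105=1101001 pc4: +16 =1094
r106=1101010 pc4: +16 =1110
r107=1101011 pc5: +32 =1142
r108=1101100 pc4: +16 =1158
r109=1101101 pc5: +32 =1190
r110=1101110 pc5: +32 =1222
r111=1101111 pc6: +64 =1286
r112=1110000 pc3: +8 =1294
r113=1110001 pc4: +16 =1310
r114=1110010 pc4: +16 =1326
r115=1110011 pc5: +32 =1358
r116=1110100 pc4: +16 =1374
r117=1110101 pc5: +32 =1406
r118=1110110 pc5: +32 =1438
r119=1110111 pc6: +64 =1502
r120=1111000 pc4: +16 =1518
r121=1111001 pc5: +32 =1550
r122=1111010 pc5: +32 =1582
r123=1111011 pc6: +64 =1646
r124=1111100 pc5: +32 =1678
r125=1111101 pc6: +64 =1742
r126=1111110 pc6: +64 =1806
r127=1111111 pc7: +128 =1934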